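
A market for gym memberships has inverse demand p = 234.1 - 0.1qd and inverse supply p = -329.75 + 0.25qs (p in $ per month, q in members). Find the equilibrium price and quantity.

p* = 73, q* = 1611

In direct form, qd = 2341 - 10p and qs = 1319 + 4p.
The market clears where 2341 - 10p = 1319 + 4p. Rearranging, 14p = 1022, hence p* = 73.
From the demand curve, q* = 2341 - 10(73) = 1611.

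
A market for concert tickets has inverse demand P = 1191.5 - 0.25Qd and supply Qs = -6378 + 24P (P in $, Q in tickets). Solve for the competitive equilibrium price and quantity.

Rewriting in direct form: Qd = 4766 - 4P.
Equating demand and supply, 4766 - 4P = -6378 + 24P gives 28P = 11144, so P* = 398.
Substitute back: Q* = 4766 - 4(398) = 3174.

P* = 398, Q* = 3174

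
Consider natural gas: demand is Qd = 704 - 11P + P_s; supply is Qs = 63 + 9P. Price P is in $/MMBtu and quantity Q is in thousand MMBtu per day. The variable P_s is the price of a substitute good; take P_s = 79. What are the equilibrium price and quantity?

With P_s = 79, demand is Qd = 783 - 11P.
Equating demand and supply, 783 - 11P = 63 + 9P gives 20P = 720, so P* = 36.
Then Q* = 783 - 11(36) = 387.

P* = 36, Q* = 387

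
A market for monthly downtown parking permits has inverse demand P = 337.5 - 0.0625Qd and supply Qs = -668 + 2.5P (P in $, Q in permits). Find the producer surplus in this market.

Rewriting in direct form: Qd = 5400 - 16P.
Set Qd = Qs: 5400 - 16P = -668 + 2.5P, so 6068 = 18.5P and P* = 328.
Then Q* = 5400 - 16(328) = 152.
Supply choke price (Qs = 0): P = 267.2. Producer surplus = ½ × (328 - 267.2) × 152 = 4620.8.

Producer surplus = 4620.8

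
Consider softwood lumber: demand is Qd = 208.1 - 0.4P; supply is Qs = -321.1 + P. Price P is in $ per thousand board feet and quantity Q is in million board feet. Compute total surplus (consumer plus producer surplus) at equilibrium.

The market clears where 208.1 - 0.4P = -321.1 + P. Rearranging, 1.4P = 529.2, hence P* = 378.
Substitute back: Q* = 208.1 - 0.4(378) = 56.9.
Demand choke price = 520.25; supply choke price = 321.1. CS = ½(520.25 - 378)(56.9) = 4047.0125; PS = ½(378 - 321.1)(56.9) = 1618.805. Total surplus = 5665.8175.

Total surplus = 5665.8175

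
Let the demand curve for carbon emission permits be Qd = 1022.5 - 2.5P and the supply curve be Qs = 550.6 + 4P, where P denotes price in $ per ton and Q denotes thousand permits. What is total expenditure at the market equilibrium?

Total expenditure = 61056.6

Set Qd = Qs: 1022.5 - 2.5P = 550.6 + 4P, so 471.9 = 6.5P and P* = 72.6.
Plugging P* into demand: Q* = 1022.5 - 2.5(72.6) = 841.
Total expenditure = P* × Q* = 72.6 × 841 = 61056.6.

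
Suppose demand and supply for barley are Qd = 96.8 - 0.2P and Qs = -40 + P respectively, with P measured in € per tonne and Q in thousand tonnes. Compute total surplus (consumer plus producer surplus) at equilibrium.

Equating demand and supply, 96.8 - 0.2P = -40 + P gives 1.2P = 136.8, so P* = 114.
Substitute back: Q* = 96.8 - 0.2(114) = 74.
Demand choke price = 484; supply choke price = 40. CS = ½(484 - 114)(74) = 13690; PS = ½(114 - 40)(74) = 2738. Total surplus = 16428.

Total surplus = 16428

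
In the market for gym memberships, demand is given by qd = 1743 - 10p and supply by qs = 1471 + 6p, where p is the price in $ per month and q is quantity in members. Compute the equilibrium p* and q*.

p* = 17, q* = 1573

The market clears where 1743 - 10p = 1471 + 6p. Rearranging, 16p = 272, hence p* = 17.
Plugging p* into demand: q* = 1743 - 10(17) = 1573.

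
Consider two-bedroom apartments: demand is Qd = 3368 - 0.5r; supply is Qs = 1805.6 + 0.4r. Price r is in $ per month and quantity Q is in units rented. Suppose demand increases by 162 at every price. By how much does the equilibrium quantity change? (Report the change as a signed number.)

ΔQ = 72

At equilibrium Qd = Qs, so 3368 - 0.5r = 1805.6 + 0.4r; collecting terms, 1562.4 = 0.9r and r* = 1736.
Substitute back: Q* = 3368 - 0.5(1736) = 2500.
After the shift, demand is Qd = 3530 - 0.5r.
Re-solving, 0.9r = 1724.4 gives r = 1916 and Q = 2572.
ΔQ = 2572 - 2500 = 72.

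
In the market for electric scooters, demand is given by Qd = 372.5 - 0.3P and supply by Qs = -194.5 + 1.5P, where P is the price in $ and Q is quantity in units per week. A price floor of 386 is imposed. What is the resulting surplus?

Evaluating both curves at the floor price 386 gives Qd = 256.7, Qs = 384.5.
Surplus = Qs - Qd = 384.5 - 256.7 = 127.8.

Surplus = 127.8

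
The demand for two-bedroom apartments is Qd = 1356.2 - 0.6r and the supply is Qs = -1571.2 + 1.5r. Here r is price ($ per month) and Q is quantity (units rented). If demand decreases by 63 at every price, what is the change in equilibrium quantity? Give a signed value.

Set Qd = Qs: 1356.2 - 0.6r = -1571.2 + 1.5r, so 2927.4 = 2.1r and r* = 1394.
Substitute back: Q* = 1356.2 - 0.6(1394) = 519.8.
After the shift, demand is Qd = 1293.2 - 0.6r.
New equilibrium: 2864.4 = 2.1r, so r = 1364 and Q = 474.8.
ΔQ = 474.8 - 519.8 = -45.

ΔQ = -45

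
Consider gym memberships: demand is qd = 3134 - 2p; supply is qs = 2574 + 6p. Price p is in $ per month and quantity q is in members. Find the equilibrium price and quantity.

p* = 70, q* = 2994

Equating demand and supply, 3134 - 2p = 2574 + 6p gives 8p = 560, so p* = 70.
Plugging p* into demand: q* = 3134 - 2(70) = 2994.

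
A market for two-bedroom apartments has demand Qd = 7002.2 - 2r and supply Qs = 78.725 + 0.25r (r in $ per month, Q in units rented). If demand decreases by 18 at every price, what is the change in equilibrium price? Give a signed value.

Δr = -8

Set Qd = Qs: 7002.2 - 2r = 78.725 + 0.25r, so 6923.475 = 2.25r and r* = 3077.1.
Substitute back: Q* = 7002.2 - 2(3077.1) = 848.
After the shift, demand is Qd = 6984.2 - 2r.
The new intersection has 6905.475 = 2.25r, i.e. r = 3069.1, Q = 846.
Δr = 3069.1 - 3077.1 = -8.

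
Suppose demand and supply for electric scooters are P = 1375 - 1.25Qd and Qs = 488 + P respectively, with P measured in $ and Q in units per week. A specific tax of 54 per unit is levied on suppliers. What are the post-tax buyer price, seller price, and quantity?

Rewriting in direct form: Qd = 1100 - 0.8P.
With a tax of 54 on suppliers, they supply based on the net price P_s = P_b - 54, so Qs = 434 + P_b.
Market clearing requires 1100 - 0.8P_b = 434 + P_b; hence 666 = 1.8P_b and P_b = 370.
Then P_s = 370 - 54 = 316 and Q = 1100 - 0.8(370) = 804.

P_b = 370, P_s = 316, Q = 804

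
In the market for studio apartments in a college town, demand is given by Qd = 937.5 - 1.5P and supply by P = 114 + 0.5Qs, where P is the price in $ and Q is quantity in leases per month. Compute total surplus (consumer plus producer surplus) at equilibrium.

Total surplus = 111909

Inverting to quantity form: Qs = -228 + 2P.
Set Qd = Qs: 937.5 - 1.5P = -228 + 2P, so 1165.5 = 3.5P and P* = 333.
Then Q* = 937.5 - 1.5(333) = 438.
Demand choke price = 625; supply choke price = 114. CS = ½(625 - 333)(438) = 63948; PS = ½(333 - 114)(438) = 47961. Total surplus = 111909.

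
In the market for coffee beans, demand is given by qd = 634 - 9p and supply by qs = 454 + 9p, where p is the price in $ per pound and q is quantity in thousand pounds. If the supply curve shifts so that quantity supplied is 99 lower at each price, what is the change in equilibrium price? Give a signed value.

Δp = 5.5

Set qd = qs: 634 - 9p = 454 + 9p, so 180 = 18p and p* = 10.
From the demand curve, q* = 634 - 9(10) = 544.
After the shift, supply is qs = 355 + 9p.
The new intersection has 279 = 18p, i.e. p = 15.5, q = 494.5.
Δp = 15.5 - 10 = 5.5.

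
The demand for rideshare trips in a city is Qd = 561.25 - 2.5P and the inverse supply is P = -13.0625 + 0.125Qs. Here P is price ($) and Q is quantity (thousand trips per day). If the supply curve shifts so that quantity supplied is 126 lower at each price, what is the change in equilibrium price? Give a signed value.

Rewriting in direct form: Qs = 104.5 + 8P.
The market clears where 561.25 - 2.5P = 104.5 + 8P. Rearranging, 10.5P = 456.75, hence P* = 43.5.
From the demand curve, Q* = 561.25 - 2.5(43.5) = 452.5.
After the shift, supply is Qs = -21.5 + 8P.
New equilibrium: 582.75 = 10.5P, so P = 55.5 and Q = 422.5.
ΔP = 55.5 - 43.5 = 12.

ΔP = 12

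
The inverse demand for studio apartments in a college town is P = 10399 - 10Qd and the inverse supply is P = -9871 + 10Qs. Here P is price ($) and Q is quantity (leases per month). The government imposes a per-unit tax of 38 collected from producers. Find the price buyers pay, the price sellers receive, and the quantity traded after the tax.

Solving each curve for Q: Qd = 1039.9 - 0.1P and Qs = 987.1 + 0.1P.
With a tax of 38 on producers, they supply based on the net price P_s = P_b - 38, so Qs = 983.3 + 0.1P_b.
Set Qd = Qs: 1039.9 - 0.1P_b = 983.3 + 0.1P_b, so 56.6 = 0.2P_b and P_b = 283.
Then P_s = 283 - 38 = 245 and Q = 1039.9 - 0.1(283) = 1011.6.

P_b = 283, P_s = 245, Q = 1011.6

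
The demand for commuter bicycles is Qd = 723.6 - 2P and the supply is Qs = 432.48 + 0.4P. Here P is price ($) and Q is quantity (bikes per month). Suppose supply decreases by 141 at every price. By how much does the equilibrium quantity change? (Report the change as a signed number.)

At equilibrium Qd = Qs, so 723.6 - 2P = 432.48 + 0.4P; collecting terms, 291.12 = 2.4P and P* = 121.3.
Plugging P* into demand: Q* = 723.6 - 2(121.3) = 481.
After the shift, supply is Qs = 291.48 + 0.4P.
New equilibrium: 432.12 = 2.4P, so P = 180.05 and Q = 363.5.
ΔQ = 363.5 - 481 = -117.5.

ΔQ = -117.5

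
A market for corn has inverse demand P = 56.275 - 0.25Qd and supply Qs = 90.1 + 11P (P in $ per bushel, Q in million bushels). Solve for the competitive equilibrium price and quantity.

P* = 9, Q* = 189.1

Inverting to quantity form: Qd = 225.1 - 4P.
Set Qd = Qs: 225.1 - 4P = 90.1 + 11P, so 135 = 15P and P* = 9.
Plugging P* into demand: Q* = 225.1 - 4(9) = 189.1.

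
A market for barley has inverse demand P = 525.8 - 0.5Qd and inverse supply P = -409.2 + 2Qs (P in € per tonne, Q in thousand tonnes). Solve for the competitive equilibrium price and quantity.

P* = 338.8, Q* = 374

Solving each curve for Q: Qd = 1051.6 - 2P and Qs = 204.6 + 0.5P.
Set Qd = Qs: 1051.6 - 2P = 204.6 + 0.5P, so 847 = 2.5P and P* = 338.8.
Substitute back: Q* = 1051.6 - 2(338.8) = 374.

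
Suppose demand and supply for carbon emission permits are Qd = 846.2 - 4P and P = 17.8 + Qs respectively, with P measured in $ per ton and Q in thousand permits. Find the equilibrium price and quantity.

P* = 172.8, Q* = 155

Rewriting in direct form: Qs = -17.8 + P.
Set Qd = Qs: 846.2 - 4P = -17.8 + P, so 864 = 5P and P* = 172.8.
Plugging P* into demand: Q* = 846.2 - 4(172.8) = 155.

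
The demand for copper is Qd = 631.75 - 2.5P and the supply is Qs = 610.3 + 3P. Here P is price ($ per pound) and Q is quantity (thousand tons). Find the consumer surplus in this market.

Consumer surplus = 77376.8

Equating demand and supply, 631.75 - 2.5P = 610.3 + 3P gives 5.5P = 21.45, so P* = 3.9.
Substitute back: Q* = 631.75 - 2.5(3.9) = 622.
Demand choke price (Qd = 0): P = 631.75/2.5 = 252.7. Consumer surplus = ½ × (252.7 - 3.9) × 622 = 77376.8.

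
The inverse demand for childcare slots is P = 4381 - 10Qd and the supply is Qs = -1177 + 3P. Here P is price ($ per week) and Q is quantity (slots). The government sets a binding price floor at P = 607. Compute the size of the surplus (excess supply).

Surplus = 266.6

Rewriting in direct form: Qd = 438.1 - 0.1P.
At P = 607: Qd = 377.4 and Qs = 644.
Surplus = Qs - Qd = 644 - 377.4 = 266.6.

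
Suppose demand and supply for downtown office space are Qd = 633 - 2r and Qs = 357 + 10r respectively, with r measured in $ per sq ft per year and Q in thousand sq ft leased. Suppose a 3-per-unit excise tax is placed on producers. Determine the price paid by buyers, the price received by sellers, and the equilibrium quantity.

r_b = 25.5, r_s = 22.5, Q = 582

Producers keep r_s = r_b - 3 per unit, so supply in terms of the buyer price is Qs = 327 + 10r_b.
Set Qd = Qs: 633 - 2r_b = 327 + 10r_b, so 306 = 12r_b and r_b = 25.5.
So r_s = 22.5 and the quantity traded is Q = 633 - 2(25.5) = 582.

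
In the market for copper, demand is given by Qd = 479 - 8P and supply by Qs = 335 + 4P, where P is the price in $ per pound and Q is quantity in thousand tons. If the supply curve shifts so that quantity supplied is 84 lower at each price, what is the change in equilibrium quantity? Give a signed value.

ΔQ = -56

Set Qd = Qs: 479 - 8P = 335 + 4P, so 144 = 12P and P* = 12.
Substitute back: Q* = 479 - 8(12) = 383.
After the shift, supply is Qs = 251 + 4P.
The new intersection has 228 = 12P, i.e. P = 19, Q = 327.
ΔQ = 327 - 383 = -56.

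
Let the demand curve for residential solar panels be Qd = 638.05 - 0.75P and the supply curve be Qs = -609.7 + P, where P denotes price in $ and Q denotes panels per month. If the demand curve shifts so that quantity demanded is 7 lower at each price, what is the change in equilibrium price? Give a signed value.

ΔP = -4

The market clears where 638.05 - 0.75P = -609.7 + P. Rearranging, 1.75P = 1247.75, hence P* = 713.
Substitute back: Q* = 638.05 - 0.75(713) = 103.3.
After the shift, demand is Qd = 631.05 - 0.75P.
Re-solving, 1.75P = 1240.75 gives P = 709 and Q = 99.3.
ΔP = 709 - 713 = -4.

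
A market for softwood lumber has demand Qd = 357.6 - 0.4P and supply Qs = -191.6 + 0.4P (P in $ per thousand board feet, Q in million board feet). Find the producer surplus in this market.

Producer surplus = 8611.25

At equilibrium Qd = Qs, so 357.6 - 0.4P = -191.6 + 0.4P; collecting terms, 549.2 = 0.8P and P* = 686.5.
Then Q* = 357.6 - 0.4(686.5) = 83.
Supply choke price (Qs = 0): P = 479. Producer surplus = ½ × (686.5 - 479) × 83 = 8611.25.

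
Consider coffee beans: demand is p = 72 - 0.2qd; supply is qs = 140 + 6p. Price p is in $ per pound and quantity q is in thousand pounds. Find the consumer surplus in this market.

Rewriting in direct form: qd = 360 - 5p.
The market clears where 360 - 5p = 140 + 6p. Rearranging, 11p = 220, hence p* = 20.
Then q* = 360 - 5(20) = 260.
Demand choke price (qd = 0): p = 360/5 = 72. Consumer surplus = ½ × (72 - 20) × 260 = 6760.

Consumer surplus = 6760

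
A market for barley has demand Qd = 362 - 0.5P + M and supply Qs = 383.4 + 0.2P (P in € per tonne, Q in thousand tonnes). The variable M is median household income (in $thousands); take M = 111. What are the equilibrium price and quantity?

P* = 128, Q* = 409

With M = 111, demand is Qd = 473 - 0.5P.
Set Qd = Qs: 473 - 0.5P = 383.4 + 0.2P, so 89.6 = 0.7P and P* = 128.
Then Q* = 473 - 0.5(128) = 409.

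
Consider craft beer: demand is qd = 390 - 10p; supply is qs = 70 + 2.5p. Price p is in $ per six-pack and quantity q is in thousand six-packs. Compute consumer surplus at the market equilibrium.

At equilibrium qd = qs, so 390 - 10p = 70 + 2.5p; collecting terms, 320 = 12.5p and p* = 25.6.
Substitute back: q* = 390 - 10(25.6) = 134.
Demand choke price (qd = 0): p = 390/10 = 39. Consumer surplus = ½ × (39 - 25.6) × 134 = 897.8.

Consumer surplus = 897.8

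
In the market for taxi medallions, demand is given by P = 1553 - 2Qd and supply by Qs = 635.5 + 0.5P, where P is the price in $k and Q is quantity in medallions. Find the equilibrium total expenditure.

Total expenditure = 99546

Inverting to quantity form: Qd = 776.5 - 0.5P.
At equilibrium Qd = Qs, so 776.5 - 0.5P = 635.5 + 0.5P; collecting terms, 141 = P and P* = 141.
Plugging P* into demand: Q* = 776.5 - 0.5(141) = 706.
Total expenditure = P* × Q* = 141 × 706 = 99546.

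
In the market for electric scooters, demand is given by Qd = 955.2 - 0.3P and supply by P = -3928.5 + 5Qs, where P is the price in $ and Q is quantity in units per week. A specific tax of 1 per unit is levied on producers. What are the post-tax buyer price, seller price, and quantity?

P_b = 339.4, P_s = 338.4, Q = 853.38

Solving each curve for Q: Qs = 785.7 + 0.2P.
With a tax of 1 on producers, they supply based on the net price P_s = P_b - 1, so Qs = 785.5 + 0.2P_b.
Market clearing requires 955.2 - 0.3P_b = 785.5 + 0.2P_b; hence 169.7 = 0.5P_b and P_b = 339.4.
So P_s = 338.4 and the quantity traded is Q = 955.2 - 0.3(339.4) = 853.38.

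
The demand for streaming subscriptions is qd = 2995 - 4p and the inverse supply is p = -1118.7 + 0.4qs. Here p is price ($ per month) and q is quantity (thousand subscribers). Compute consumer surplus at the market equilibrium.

Consumer surplus = 1031766.125

Rewriting in direct form: qs = 2796.75 + 2.5p.
Equating demand and supply, 2995 - 4p = 2796.75 + 2.5p gives 6.5p = 198.25, so p* = 30.5.
From the demand curve, q* = 2995 - 4(30.5) = 2873.
Demand choke price (qd = 0): p = 2995/4 = 748.75. Consumer surplus = ½ × (748.75 - 30.5) × 2873 = 1031766.125.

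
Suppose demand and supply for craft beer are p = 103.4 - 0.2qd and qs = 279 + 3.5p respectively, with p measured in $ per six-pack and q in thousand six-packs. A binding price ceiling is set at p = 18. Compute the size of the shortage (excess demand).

Inverting to quantity form: qd = 517 - 5p.
Evaluating both curves at the ceiling price 18 gives qd = 427, qs = 342.
Shortage = qd - qs = 427 - 342 = 85.

Shortage = 85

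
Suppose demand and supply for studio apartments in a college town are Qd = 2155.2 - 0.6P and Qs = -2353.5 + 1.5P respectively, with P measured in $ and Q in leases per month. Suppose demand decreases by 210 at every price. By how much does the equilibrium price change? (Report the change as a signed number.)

Equating demand and supply, 2155.2 - 0.6P = -2353.5 + 1.5P gives 2.1P = 4508.7, so P* = 2147.
Substitute back: Q* = 2155.2 - 0.6(2147) = 867.
After the shift, demand is Qd = 1945.2 - 0.6P.
Re-solving, 2.1P = 4298.7 gives P = 2047 and Q = 717.
ΔP = 2047 - 2147 = -100.

ΔP = -100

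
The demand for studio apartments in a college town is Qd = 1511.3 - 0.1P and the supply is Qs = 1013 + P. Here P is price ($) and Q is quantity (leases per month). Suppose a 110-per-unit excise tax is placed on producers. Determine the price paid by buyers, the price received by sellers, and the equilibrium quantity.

P_b = 553, P_s = 443, Q = 1456

The tax drives a wedge P_b - P_s = 110. Substituting P_s = P_b - 110 into supply: Qs = 903 + P_b.
Market clearing requires 1511.3 - 0.1P_b = 903 + P_b; hence 608.3 = 1.1P_b and P_b = 553.
Then P_s = 553 - 110 = 443 and Q = 1511.3 - 0.1(553) = 1456.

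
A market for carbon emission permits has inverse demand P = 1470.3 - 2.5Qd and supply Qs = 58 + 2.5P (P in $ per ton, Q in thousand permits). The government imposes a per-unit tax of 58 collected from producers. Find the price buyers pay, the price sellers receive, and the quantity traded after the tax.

P_b = 232.8, P_s = 174.8, Q = 495

In direct form, Qd = 588.12 - 0.4P.
The tax drives a wedge P_b - P_s = 58. Substituting P_s = P_b - 58 into supply: Qs = -87 + 2.5P_b.
Set Qd = Qs: 588.12 - 0.4P_b = -87 + 2.5P_b, so 675.12 = 2.9P_b and P_b = 232.8.
Then P_s = 232.8 - 58 = 174.8 and Q = 588.12 - 0.4(232.8) = 495.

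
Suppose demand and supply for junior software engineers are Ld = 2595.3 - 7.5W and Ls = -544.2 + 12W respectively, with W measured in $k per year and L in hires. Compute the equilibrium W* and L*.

The market clears where 2595.3 - 7.5W = -544.2 + 12W. Rearranging, 19.5W = 3139.5, hence W* = 161.
Plugging W* into demand: L* = 2595.3 - 7.5(161) = 1387.8.

W* = 161, L* = 1387.8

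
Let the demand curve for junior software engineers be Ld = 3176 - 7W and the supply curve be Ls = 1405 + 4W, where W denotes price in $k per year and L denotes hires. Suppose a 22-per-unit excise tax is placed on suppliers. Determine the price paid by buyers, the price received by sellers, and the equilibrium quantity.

Suppliers keep W_s = W_b - 22 per unit, so supply in terms of the buyer price is Ls = 1317 + 4W_b.
Market clearing requires 3176 - 7W_b = 1317 + 4W_b; hence 1859 = 11W_b and W_b = 169.
Then W_s = 169 - 22 = 147 and L = 3176 - 7(169) = 1993.

W_b = 169, W_s = 147, L = 1993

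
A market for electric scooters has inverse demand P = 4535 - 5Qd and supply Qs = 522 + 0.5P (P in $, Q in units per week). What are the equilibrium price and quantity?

P* = 550, Q* = 797

Inverting to quantity form: Qd = 907 - 0.2P.
The market clears where 907 - 0.2P = 522 + 0.5P. Rearranging, 0.7P = 385, hence P* = 550.
Plugging P* into demand: Q* = 907 - 0.2(550) = 797.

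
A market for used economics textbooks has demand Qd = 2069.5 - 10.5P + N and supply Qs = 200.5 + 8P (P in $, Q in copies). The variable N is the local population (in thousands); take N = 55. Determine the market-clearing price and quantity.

P* = 104, Q* = 1032.5

With N = 55, demand is Qd = 2124.5 - 10.5P.
At equilibrium Qd = Qs, so 2124.5 - 10.5P = 200.5 + 8P; collecting terms, 1924 = 18.5P and P* = 104.
Then Q* = 2124.5 - 10.5(104) = 1032.5.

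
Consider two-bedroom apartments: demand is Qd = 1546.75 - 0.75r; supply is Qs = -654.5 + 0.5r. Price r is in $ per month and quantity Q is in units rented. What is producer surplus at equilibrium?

At equilibrium Qd = Qs, so 1546.75 - 0.75r = -654.5 + 0.5r; collecting terms, 2201.25 = 1.25r and r* = 1761.
Substitute back: Q* = 1546.75 - 0.75(1761) = 226.
Supply choke price (Qs = 0): r = 1309. Producer surplus = ½ × (1761 - 1309) × 226 = 51076.

Producer surplus = 51076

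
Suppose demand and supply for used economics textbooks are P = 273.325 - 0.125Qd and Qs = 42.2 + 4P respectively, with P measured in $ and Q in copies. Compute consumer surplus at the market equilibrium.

Consumer surplus = 35815.5625

Rewriting in direct form: Qd = 2186.6 - 8P.
At equilibrium Qd = Qs, so 2186.6 - 8P = 42.2 + 4P; collecting terms, 2144.4 = 12P and P* = 178.7.
Plugging P* into demand: Q* = 2186.6 - 8(178.7) = 757.
Demand choke price (Qd = 0): P = 2186.6/8 = 273.325. Consumer surplus = ½ × (273.325 - 178.7) × 757 = 35815.5625.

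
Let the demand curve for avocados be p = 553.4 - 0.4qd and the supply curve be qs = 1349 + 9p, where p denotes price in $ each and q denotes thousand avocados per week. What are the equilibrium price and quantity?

Rewriting in direct form: qd = 1383.5 - 2.5p.
At equilibrium qd = qs, so 1383.5 - 2.5p = 1349 + 9p; collecting terms, 34.5 = 11.5p and p* = 3.
Plugging p* into demand: q* = 1383.5 - 2.5(3) = 1376.

p* = 3, q* = 1376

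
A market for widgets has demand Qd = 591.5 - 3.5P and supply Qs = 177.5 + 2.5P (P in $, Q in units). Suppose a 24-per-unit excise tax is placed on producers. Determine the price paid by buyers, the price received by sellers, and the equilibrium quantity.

Producers keep P_s = P_b - 24 per unit, so supply in terms of the buyer price is Qs = 117.5 + 2.5P_b.
Equate demand and the shifted supply: 591.5 - 3.5P_b = 117.5 + 2.5P_b, giving 6P_b = 474, so P_b = 79.
Then P_s = 79 - 24 = 55 and Q = 591.5 - 3.5(79) = 315.

P_b = 79, P_s = 55, Q = 315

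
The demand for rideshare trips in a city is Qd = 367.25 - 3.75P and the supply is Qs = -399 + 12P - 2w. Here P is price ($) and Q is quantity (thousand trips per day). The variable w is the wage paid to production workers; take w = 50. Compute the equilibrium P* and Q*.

With w = 50, supply is Qs = -499 + 12P.
Equating demand and supply, 367.25 - 3.75P = -499 + 12P gives 15.75P = 866.25, so P* = 55.
From the demand curve, Q* = 367.25 - 3.75(55) = 161.

P* = 55, Q* = 161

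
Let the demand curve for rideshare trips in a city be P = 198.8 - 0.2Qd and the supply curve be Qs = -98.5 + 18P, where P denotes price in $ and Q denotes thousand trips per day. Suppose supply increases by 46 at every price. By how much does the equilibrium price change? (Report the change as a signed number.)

ΔP = -2

Solving each curve for Q: Qd = 994 - 5P.
Set Qd = Qs: 994 - 5P = -98.5 + 18P, so 1092.5 = 23P and P* = 47.5.
Then Q* = 994 - 5(47.5) = 756.5.
After the shift, supply is Qs = -52.5 + 18P.
Re-solving, 23P = 1046.5 gives P = 45.5 and Q = 766.5.
ΔP = 45.5 - 47.5 = -2.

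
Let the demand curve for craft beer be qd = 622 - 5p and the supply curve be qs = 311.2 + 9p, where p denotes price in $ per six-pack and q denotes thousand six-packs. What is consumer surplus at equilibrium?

Equating demand and supply, 622 - 5p = 311.2 + 9p gives 14p = 310.8, so p* = 22.2.
Then q* = 622 - 5(22.2) = 511.
Demand choke price (qd = 0): p = 622/5 = 124.4. Consumer surplus = ½ × (124.4 - 22.2) × 511 = 26112.1.

Consumer surplus = 26112.1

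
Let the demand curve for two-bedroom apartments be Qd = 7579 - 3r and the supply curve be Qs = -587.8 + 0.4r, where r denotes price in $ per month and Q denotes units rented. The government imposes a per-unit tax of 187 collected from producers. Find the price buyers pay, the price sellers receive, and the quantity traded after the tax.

r_b = 2424, r_s = 2237, Q = 307

Producers keep r_s = r_b - 187 per unit, so supply in terms of the buyer price is Qs = -662.6 + 0.4r_b.
Equate demand and the shifted supply: 7579 - 3r_b = -662.6 + 0.4r_b, giving 3.4r_b = 8241.6, so r_b = 2424.
Then r_s = 2424 - 187 = 2237 and Q = 7579 - 3(2424) = 307.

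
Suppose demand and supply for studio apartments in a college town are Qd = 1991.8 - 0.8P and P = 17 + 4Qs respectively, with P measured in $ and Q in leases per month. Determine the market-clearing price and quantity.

Inverting to quantity form: Qs = -4.25 + 0.25P.
The market clears where 1991.8 - 0.8P = -4.25 + 0.25P. Rearranging, 1.05P = 1996.05, hence P* = 1901.
Then Q* = 1991.8 - 0.8(1901) = 471.

P* = 1901, Q* = 471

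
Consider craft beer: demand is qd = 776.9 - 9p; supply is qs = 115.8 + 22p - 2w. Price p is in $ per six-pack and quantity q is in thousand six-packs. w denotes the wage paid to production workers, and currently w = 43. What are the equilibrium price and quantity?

p* = 24.1, q* = 560

With w = 43, supply is qs = 29.8 + 22p.
Set qd = qs: 776.9 - 9p = 29.8 + 22p, so 747.1 = 31p and p* = 24.1.
Substitute back: q* = 776.9 - 9(24.1) = 560.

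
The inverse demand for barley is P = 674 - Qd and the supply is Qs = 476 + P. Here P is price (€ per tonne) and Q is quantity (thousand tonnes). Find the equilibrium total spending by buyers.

Inverting to quantity form: Qd = 674 - P.
At equilibrium Qd = Qs, so 674 - P = 476 + P; collecting terms, 198 = 2P and P* = 99.
From the demand curve, Q* = 674 - 99 = 575.
Total spending by buyers = P* × Q* = 99 × 575 = 56925.

Total spending by buyers = 56925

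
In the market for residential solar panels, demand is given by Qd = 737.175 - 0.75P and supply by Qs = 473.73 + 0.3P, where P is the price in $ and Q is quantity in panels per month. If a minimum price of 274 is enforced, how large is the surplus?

With P fixed at 274, quantity demanded is 531.675 and quantity supplied is 555.93.
Surplus = Qs - Qd = 555.93 - 531.675 = 24.255.

Surplus = 24.255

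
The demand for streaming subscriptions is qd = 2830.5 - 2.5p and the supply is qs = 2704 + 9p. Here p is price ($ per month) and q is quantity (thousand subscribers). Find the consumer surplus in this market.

Set qd = qs: 2830.5 - 2.5p = 2704 + 9p, so 126.5 = 11.5p and p* = 11.
From the demand curve, q* = 2830.5 - 2.5(11) = 2803.
Demand choke price (qd = 0): p = 2830.5/2.5 = 1132.2. Consumer surplus = ½ × (1132.2 - 11) × 2803 = 1571361.8.

Consumer surplus = 1571361.8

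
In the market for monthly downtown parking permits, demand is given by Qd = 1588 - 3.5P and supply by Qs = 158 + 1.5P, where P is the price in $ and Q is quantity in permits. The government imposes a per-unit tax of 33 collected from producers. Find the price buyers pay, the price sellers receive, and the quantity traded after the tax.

P_b = 295.9, P_s = 262.9, Q = 552.35

The tax drives a wedge P_b - P_s = 33. Substituting P_s = P_b - 33 into supply: Qs = 108.5 + 1.5P_b.
Set Qd = Qs: 1588 - 3.5P_b = 108.5 + 1.5P_b, so 1479.5 = 5P_b and P_b = 295.9.
So P_s = 262.9 and the quantity traded is Q = 1588 - 3.5(295.9) = 552.35.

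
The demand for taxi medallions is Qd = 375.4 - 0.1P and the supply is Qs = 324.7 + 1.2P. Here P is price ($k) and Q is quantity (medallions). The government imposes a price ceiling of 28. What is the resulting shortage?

Shortage = 14.3

Evaluating both curves at the ceiling price 28 gives Qd = 372.6, Qs = 358.3.
Shortage = Qd - Qs = 372.6 - 358.3 = 14.3.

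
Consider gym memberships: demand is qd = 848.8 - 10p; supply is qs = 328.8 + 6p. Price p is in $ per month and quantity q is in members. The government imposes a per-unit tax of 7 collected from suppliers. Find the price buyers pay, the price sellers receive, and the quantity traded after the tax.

p_b = 35.125, p_s = 28.125, q = 497.55

With a tax of 7 on suppliers, they supply based on the net price p_s = p_b - 7, so qs = 286.8 + 6p_b.
Set qd = qs: 848.8 - 10p_b = 286.8 + 6p_b, so 562 = 16p_b and p_b = 35.125.
So p_s = 28.125 and the quantity traded is q = 848.8 - 10(35.125) = 497.55.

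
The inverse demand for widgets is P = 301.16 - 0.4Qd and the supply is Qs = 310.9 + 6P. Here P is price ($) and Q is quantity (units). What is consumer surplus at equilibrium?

Consumer surplus = 77600.882

Rewriting in direct form: Qd = 752.9 - 2.5P.
The market clears where 752.9 - 2.5P = 310.9 + 6P. Rearranging, 8.5P = 442, hence P* = 52.
Plugging P* into demand: Q* = 752.9 - 2.5(52) = 622.9.
Demand choke price (Qd = 0): P = 752.9/2.5 = 301.16. Consumer surplus = ½ × (301.16 - 52) × 622.9 = 77600.882.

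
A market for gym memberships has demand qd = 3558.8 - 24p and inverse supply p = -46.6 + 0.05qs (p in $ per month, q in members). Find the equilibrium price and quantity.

p* = 59.7, q* = 2126

Solving each curve for q: qs = 932 + 20p.
At equilibrium qd = qs, so 3558.8 - 24p = 932 + 20p; collecting terms, 2626.8 = 44p and p* = 59.7.
Plugging p* into demand: q* = 3558.8 - 24(59.7) = 2126.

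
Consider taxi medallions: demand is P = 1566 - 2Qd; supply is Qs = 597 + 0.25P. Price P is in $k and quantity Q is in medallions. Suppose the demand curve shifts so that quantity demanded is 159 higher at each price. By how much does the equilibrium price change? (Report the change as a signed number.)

In direct form, Qd = 783 - 0.5P.
Equating demand and supply, 783 - 0.5P = 597 + 0.25P gives 0.75P = 186, so P* = 248.
From the demand curve, Q* = 783 - 0.5(248) = 659.
After the shift, demand is Qd = 942 - 0.5P.
The new intersection has 345 = 0.75P, i.e. P = 460, Q = 712.
ΔP = 460 - 248 = 212.

ΔP = 212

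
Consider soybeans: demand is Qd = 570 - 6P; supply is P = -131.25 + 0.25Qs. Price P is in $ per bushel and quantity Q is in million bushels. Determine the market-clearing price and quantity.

Inverting to quantity form: Qs = 525 + 4P.
The market clears where 570 - 6P = 525 + 4P. Rearranging, 10P = 45, hence P* = 4.5.
Then Q* = 570 - 6(4.5) = 543.

P* = 4.5, Q* = 543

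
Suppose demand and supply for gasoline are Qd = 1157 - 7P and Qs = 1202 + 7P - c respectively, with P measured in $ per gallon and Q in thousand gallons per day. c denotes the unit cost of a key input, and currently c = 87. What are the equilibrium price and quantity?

P* = 3, Q* = 1136

With c = 87, supply is Qs = 1115 + 7P.
Set Qd = Qs: 1157 - 7P = 1115 + 7P, so 42 = 14P and P* = 3.
Plugging P* into demand: Q* = 1157 - 7(3) = 1136.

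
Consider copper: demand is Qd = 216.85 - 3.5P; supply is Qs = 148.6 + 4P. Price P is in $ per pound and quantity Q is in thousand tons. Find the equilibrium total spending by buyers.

Total spending by buyers = 1683.5

Equating demand and supply, 216.85 - 3.5P = 148.6 + 4P gives 7.5P = 68.25, so P* = 9.1.
Then Q* = 216.85 - 3.5(9.1) = 185.
Total spending by buyers = P* × Q* = 9.1 × 185 = 1683.5.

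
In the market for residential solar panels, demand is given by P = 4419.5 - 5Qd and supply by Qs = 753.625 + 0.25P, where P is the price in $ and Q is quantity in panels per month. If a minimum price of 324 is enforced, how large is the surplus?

Inverting to quantity form: Qd = 883.9 - 0.2P.
With P fixed at 324, quantity demanded is 819.1 and quantity supplied is 834.625.
Surplus = Qs - Qd = 834.625 - 819.1 = 15.525.

Surplus = 15.525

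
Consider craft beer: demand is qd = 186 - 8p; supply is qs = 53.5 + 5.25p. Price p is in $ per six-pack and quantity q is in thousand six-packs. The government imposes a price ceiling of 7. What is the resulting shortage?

Shortage = 39.75

Evaluating both curves at the ceiling price 7 gives qd = 130, qs = 90.25.
Shortage = qd - qs = 130 - 90.25 = 39.75.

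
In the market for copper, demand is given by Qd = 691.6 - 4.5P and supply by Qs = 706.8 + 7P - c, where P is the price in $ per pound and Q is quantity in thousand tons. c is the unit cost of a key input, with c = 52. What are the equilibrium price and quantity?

P* = 3.2, Q* = 677.2

With c = 52, supply is Qs = 654.8 + 7P.
The market clears where 691.6 - 4.5P = 654.8 + 7P. Rearranging, 11.5P = 36.8, hence P* = 3.2.
Plugging P* into demand: Q* = 691.6 - 4.5(3.2) = 677.2.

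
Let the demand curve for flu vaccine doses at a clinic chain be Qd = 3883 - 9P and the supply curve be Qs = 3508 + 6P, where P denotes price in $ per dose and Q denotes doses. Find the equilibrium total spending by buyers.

Total spending by buyers = 91450

Equating demand and supply, 3883 - 9P = 3508 + 6P gives 15P = 375, so P* = 25.
Plugging P* into demand: Q* = 3883 - 9(25) = 3658.
Total spending by buyers = P* × Q* = 25 × 3658 = 91450.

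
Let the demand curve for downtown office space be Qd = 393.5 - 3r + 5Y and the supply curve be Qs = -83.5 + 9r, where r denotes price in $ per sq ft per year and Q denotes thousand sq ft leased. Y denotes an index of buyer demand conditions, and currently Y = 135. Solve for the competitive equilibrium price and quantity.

r* = 96, Q* = 780.5

With Y = 135, demand is Qd = 1068.5 - 3r.
Set Qd = Qs: 1068.5 - 3r = -83.5 + 9r, so 1152 = 12r and r* = 96.
Substitute back: Q* = 1068.5 - 3(96) = 780.5.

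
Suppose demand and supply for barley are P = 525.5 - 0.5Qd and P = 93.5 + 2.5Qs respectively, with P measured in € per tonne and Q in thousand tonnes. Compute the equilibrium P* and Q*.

In direct form, Qd = 1051 - 2P and Qs = -37.4 + 0.4P.
Set Qd = Qs: 1051 - 2P = -37.4 + 0.4P, so 1088.4 = 2.4P and P* = 453.5.
Plugging P* into demand: Q* = 1051 - 2(453.5) = 144.

P* = 453.5, Q* = 144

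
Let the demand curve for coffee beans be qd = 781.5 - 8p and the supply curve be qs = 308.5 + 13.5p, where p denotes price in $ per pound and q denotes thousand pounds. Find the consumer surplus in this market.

The market clears where 781.5 - 8p = 308.5 + 13.5p. Rearranging, 21.5p = 473, hence p* = 22.
Then q* = 781.5 - 8(22) = 605.5.
Demand choke price (qd = 0): p = 781.5/8 = 97.6875. Consumer surplus = ½ × (97.6875 - 22) × 605.5 = 22914.390625.

Consumer surplus = 22914.390625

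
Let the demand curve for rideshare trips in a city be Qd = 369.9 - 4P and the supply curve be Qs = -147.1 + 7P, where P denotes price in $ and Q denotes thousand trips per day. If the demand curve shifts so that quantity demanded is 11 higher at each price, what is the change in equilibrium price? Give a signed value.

Set Qd = Qs: 369.9 - 4P = -147.1 + 7P, so 517 = 11P and P* = 47.
From the demand curve, Q* = 369.9 - 4(47) = 181.9.
After the shift, demand is Qd = 380.9 - 4P.
New equilibrium: 528 = 11P, so P = 48 and Q = 188.9.
ΔP = 48 - 47 = 1.

ΔP = 1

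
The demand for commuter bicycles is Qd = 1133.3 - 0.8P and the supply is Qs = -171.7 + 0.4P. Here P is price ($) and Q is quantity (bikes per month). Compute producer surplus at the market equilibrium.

Producer surplus = 86658.6125

Set Qd = Qs: 1133.3 - 0.8P = -171.7 + 0.4P, so 1305 = 1.2P and P* = 1087.5.
Plugging P* into demand: Q* = 1133.3 - 0.8(1087.5) = 263.3.
Supply choke price (Qs = 0): P = 429.25. Producer surplus = ½ × (1087.5 - 429.25) × 263.3 = 86658.6125.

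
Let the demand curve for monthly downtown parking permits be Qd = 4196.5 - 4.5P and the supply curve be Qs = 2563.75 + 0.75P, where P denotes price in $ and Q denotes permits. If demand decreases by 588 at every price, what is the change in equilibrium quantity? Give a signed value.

ΔQ = -84

Set Qd = Qs: 4196.5 - 4.5P = 2563.75 + 0.75P, so 1632.75 = 5.25P and P* = 311.
From the demand curve, Q* = 4196.5 - 4.5(311) = 2797.
After the shift, demand is Qd = 3608.5 - 4.5P.
Re-solving, 5.25P = 1044.75 gives P = 199 and Q = 2713.
ΔQ = 2713 - 2797 = -84.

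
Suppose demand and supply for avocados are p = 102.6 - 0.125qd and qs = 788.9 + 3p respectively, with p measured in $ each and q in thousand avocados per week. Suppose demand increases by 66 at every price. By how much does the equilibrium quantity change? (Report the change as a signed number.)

Δq = 18

In direct form, qd = 820.8 - 8p.
The market clears where 820.8 - 8p = 788.9 + 3p. Rearranging, 11p = 31.9, hence p* = 2.9.
Then q* = 820.8 - 8(2.9) = 797.6.
After the shift, demand is qd = 886.8 - 8p.
The new intersection has 97.9 = 11p, i.e. p = 8.9, q = 815.6.
Δq = 815.6 - 797.6 = 18.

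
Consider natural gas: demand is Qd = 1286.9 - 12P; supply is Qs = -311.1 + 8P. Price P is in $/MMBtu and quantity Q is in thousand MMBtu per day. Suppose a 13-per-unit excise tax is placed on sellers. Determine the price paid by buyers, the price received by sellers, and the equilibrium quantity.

With a tax of 13 on sellers, they supply based on the net price P_s = P_b - 13, so Qs = -415.1 + 8P_b.
Market clearing requires 1286.9 - 12P_b = -415.1 + 8P_b; hence 1702 = 20P_b and P_b = 85.1.
Then P_s = 85.1 - 13 = 72.1 and Q = 1286.9 - 12(85.1) = 265.7.

P_b = 85.1, P_s = 72.1, Q = 265.7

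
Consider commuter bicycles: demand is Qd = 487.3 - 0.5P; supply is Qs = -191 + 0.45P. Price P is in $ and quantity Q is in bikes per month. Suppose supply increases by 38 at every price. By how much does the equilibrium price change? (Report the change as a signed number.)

ΔP = -40

Equating demand and supply, 487.3 - 0.5P = -191 + 0.45P gives 0.95P = 678.3, so P* = 714.
Then Q* = 487.3 - 0.5(714) = 130.3.
After the shift, supply is Qs = -153 + 0.45P.
Re-solving, 0.95P = 640.3 gives P = 674 and Q = 150.3.
ΔP = 674 - 714 = -40.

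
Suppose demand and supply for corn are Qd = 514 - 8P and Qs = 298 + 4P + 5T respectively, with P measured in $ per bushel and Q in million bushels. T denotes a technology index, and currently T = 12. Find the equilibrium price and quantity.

P* = 13, Q* = 410

With T = 12, supply is Qs = 358 + 4P.
At equilibrium Qd = Qs, so 514 - 8P = 358 + 4P; collecting terms, 156 = 12P and P* = 13.
Plugging P* into demand: Q* = 514 - 8(13) = 410.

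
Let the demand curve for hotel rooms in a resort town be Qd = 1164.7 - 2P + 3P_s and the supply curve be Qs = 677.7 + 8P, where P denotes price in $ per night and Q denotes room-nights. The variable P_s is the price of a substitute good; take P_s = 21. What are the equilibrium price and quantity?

With P_s = 21, demand is Qd = 1227.7 - 2P.
At equilibrium Qd = Qs, so 1227.7 - 2P = 677.7 + 8P; collecting terms, 550 = 10P and P* = 55.
Substitute back: Q* = 1227.7 - 2(55) = 1117.7.

P* = 55, Q* = 1117.7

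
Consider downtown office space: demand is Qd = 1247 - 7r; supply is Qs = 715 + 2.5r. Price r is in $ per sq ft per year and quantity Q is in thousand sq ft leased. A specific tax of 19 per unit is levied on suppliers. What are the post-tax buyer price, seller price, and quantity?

With a tax of 19 on suppliers, they supply based on the net price r_s = r_b - 19, so Qs = 667.5 + 2.5r_b.
Set Qd = Qs: 1247 - 7r_b = 667.5 + 2.5r_b, so 579.5 = 9.5r_b and r_b = 61.
Then r_s = 61 - 19 = 42 and Q = 1247 - 7(61) = 820.

r_b = 61, r_s = 42, Q = 820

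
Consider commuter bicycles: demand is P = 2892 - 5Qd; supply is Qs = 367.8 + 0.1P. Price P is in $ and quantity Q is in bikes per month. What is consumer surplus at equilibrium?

Inverting to quantity form: Qd = 578.4 - 0.2P.
At equilibrium Qd = Qs, so 578.4 - 0.2P = 367.8 + 0.1P; collecting terms, 210.6 = 0.3P and P* = 702.
Then Q* = 578.4 - 0.2(702) = 438.
Demand choke price (Qd = 0): P = 578.4/0.2 = 2892. Consumer surplus = ½ × (2892 - 702) × 438 = 479610.

Consumer surplus = 479610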